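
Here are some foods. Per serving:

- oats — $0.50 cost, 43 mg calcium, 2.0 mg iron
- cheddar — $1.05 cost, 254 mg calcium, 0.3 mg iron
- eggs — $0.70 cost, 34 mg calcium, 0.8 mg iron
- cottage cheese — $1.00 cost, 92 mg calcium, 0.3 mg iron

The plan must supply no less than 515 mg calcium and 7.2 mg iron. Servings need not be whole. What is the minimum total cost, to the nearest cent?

$3.22

oats only: max(515/43, 7.2/2.0) = 11.98 servings → $5.99.
cheddar only: max(515/254, 7.2/0.3) = 24 servings → $25.20.
eggs only: max(515/34, 7.2/0.8) = 15.15 servings → $10.60.
cottage cheese only: max(515/92, 7.2/0.3) = 24 servings → $24.00.
oats + cheddar with both tight: 3.382 servings and 1.455 servings → $3.22.
oats + eggs: intersection lies outside the first quadrant.
oats + cottage cheese with both tight: 2.968 servings and 4.21 servings → $5.69.
cheddar + eggs with both tight: 0.8663 servings and 8.675 servings → $6.98.
cheddar + cottage cheese: the both-tight solution has a negative serving — not a feasible corner.
eggs + cottage cheese with both tight: 8.011 servings and 2.637 servings → $8.24.
So the least-cost plan costs $3.22.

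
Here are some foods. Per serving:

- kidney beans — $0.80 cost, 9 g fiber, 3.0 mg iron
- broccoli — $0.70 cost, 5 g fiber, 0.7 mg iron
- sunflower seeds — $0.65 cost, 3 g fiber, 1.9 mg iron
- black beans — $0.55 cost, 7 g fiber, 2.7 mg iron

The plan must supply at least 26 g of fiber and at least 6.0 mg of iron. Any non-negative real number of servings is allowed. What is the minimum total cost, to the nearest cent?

$2.04

Check every corner: each single food scaled to meet both minima, and each pair solved so both constraints bind.
kidney beans only: max(26/9, 6.0/3.0) = 2.889 servings → $2.31.
broccoli only: max(26/5, 6.0/0.7) = 8.571 servings → $6.00.
sunflower seeds only: max(26/3, 6.0/1.9) = 8.667 servings → $5.63.
black beans only: max(26/7, 6.0/2.7) = 3.714 servings → $2.04.
kidney beans + broccoli with both tight: 1.356 servings and 2.759 servings → $3.02.
kidney beans + sunflower seeds: the both-tight solution has a negative serving — not a feasible corner.
kidney beans + black beans: the both-tight solution has a negative serving — not a feasible corner.
broccoli + sunflower seeds with both tight: 4.243 servings and 1.595 servings → $4.01.
broccoli + black beans with both tight: 3.279 servings and 1.372 servings → $3.05.
sunflower seeds + black beans: intersection lies outside the first quadrant.
The minimum over all feasible corners is $2.04.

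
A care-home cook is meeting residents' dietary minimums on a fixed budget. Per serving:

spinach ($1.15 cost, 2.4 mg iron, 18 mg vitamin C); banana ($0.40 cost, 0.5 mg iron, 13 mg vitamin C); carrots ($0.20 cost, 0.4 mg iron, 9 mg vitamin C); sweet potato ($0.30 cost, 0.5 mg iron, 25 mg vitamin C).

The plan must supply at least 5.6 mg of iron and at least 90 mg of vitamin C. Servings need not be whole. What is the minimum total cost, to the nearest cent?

For a min-cost LP with two ≥-constraints, a basic feasible solution has at most two positive variables.
spinach only: max(5.6/2.4, 90/18) = 5 servings → $5.75.
banana only: max(5.6/0.5, 90/13) = 11.2 servings → $4.48.
carrots only: max(5.6/0.4, 90/9) = 14 servings → $2.80.
sweet potato only: max(5.6/0.5, 90/25) = 11.2 servings → $3.36.
spinach + banana with both tight: 1.252 servings and 5.189 servings → $3.52.
spinach + carrots with both tight: 1 serving and 8 servings → $2.75.
spinach + sweet potato with both tight: 1.863 servings and 2.259 servings → $2.82.
banana + carrots: the both-tight solution has a negative serving — not a feasible corner.
banana + sweet potato: intersection lies outside the first quadrant.
carrots + sweet potato: the both-tight solution has a negative serving — not a feasible corner.
Cheapest feasible corner: $2.75.

$2.75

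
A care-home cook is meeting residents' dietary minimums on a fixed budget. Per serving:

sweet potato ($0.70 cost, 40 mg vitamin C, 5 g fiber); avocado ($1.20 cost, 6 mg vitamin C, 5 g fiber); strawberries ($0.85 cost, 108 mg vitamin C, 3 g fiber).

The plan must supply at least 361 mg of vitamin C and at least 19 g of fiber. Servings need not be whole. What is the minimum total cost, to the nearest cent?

$3.73

For a min-cost LP with two ≥-constraints, a basic feasible solution has at most two positive variables.
sweet potato only: max(361/40, 19/5) = 9.025 servings → $6.32.
avocado only: max(361/6, 19/5) = 60.17 servings → $72.20.
strawberries only: max(361/108, 19/3) = 6.333 servings → $5.38.
sweet potato + avocado: intersection lies outside the first quadrant.
sweet potato + strawberries with both tight: 2.307 servings and 2.488 servings → $3.73.
avocado + strawberries with both tight: 1.856 servings and 3.239 servings → $4.98.
Cheapest feasible corner: $3.73.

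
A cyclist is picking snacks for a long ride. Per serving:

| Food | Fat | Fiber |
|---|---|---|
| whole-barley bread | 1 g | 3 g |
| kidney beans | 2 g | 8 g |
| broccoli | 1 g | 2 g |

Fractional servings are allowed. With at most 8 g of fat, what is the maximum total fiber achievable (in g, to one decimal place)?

32.0 g

Fiber per g fat: kidney beans 4, whole-barley bread 3, broccoli 2.
With no serving limits, spend the whole fat allowance on kidney beans: 8 g / 2 g × 8 g = 32.0 g.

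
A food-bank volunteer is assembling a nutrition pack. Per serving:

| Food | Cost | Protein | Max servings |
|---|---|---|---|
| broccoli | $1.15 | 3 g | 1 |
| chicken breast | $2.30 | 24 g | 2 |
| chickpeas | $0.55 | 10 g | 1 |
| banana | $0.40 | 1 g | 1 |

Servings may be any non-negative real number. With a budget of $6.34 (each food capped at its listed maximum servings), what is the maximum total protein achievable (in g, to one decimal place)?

61.1 g

Protein per dollar: chickpeas 18.18, chicken breast 10.43, broccoli 2.609, banana 2.5.
Take 1 serving of chickpeas: spends $0.55, +10.0 g protein (running total 10.0 g).
Take 2 servings of chicken breast: spends $4.60, +48.0 g protein (running total 58.0 g).
Take 1 serving of broccoli: spends $1.15, +3.0 g protein (running total 61.0 g).
Take 0.1 servings of banana: spends $0.04, +0.1 g protein (running total 61.1 g).
Greedy by best ratio exhausts the cost allowance optimally: 61.1 g.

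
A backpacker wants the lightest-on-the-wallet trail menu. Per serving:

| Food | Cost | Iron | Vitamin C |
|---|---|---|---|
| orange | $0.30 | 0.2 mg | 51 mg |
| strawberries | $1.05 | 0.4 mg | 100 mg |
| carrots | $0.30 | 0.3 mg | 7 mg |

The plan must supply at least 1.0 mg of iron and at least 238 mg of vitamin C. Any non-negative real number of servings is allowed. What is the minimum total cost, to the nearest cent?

$1.46

At the optimum either one food covers both requirements or two foods hit both targets exactly; no other combination can be cheaper.
orange only: max(1.0/0.2, 238/51) = 5 servings → $1.50.
strawberries only: max(1.0/0.4, 238/100) = 2.5 servings → $2.62.
carrots only: max(1.0/0.3, 238/7) = 34 servings → $10.20.
orange + strawberries with both targets exact would need a negative amount; discard.
orange + carrots with both tight: 4.633 servings and 0.2446 servings → $1.46.
strawberries + carrots with both tight: 2.368 servings and 0.1765 servings → $2.54.
The minimum over all feasible corners is $1.46.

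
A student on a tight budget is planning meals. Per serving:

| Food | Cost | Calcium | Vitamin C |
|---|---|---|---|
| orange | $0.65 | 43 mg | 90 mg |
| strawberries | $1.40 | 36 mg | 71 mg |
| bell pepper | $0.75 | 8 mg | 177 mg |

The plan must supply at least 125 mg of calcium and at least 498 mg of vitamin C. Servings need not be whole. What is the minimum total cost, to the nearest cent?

$2.82

A basic optimal solution has at most two foods positive. Try each food alone and each pair with both targets met exactly.
orange only: max(125/43, 498/90) = 5.533 servings → $3.60.
strawberries only: max(125/36, 498/71) = 7.014 servings → $9.82.
bell pepper only: max(125/8, 498/177) = 15.62 servings → $11.72.
orange + strawberries with both targets exact would need a negative amount; discard.
orange + bell pepper with both tight: 2.633 servings and 1.475 servings → $2.82.
strawberries + bell pepper with both tight: 3.126 servings and 1.56 servings → $5.55.
The minimum over all feasible corners is $2.82.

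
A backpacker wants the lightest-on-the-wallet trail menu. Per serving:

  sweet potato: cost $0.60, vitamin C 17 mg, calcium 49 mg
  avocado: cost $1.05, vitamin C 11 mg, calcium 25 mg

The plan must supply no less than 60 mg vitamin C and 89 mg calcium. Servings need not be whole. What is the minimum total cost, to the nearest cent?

$2.12

sweet potato only: max(60/17, 89/49) = 3.529 servings → $2.12.
avocado only: max(60/11, 89/25) = 5.455 servings → $5.73.
sweet potato + avocado with both targets exact would need a negative amount; discard.
Cheapest feasible corner: $2.12.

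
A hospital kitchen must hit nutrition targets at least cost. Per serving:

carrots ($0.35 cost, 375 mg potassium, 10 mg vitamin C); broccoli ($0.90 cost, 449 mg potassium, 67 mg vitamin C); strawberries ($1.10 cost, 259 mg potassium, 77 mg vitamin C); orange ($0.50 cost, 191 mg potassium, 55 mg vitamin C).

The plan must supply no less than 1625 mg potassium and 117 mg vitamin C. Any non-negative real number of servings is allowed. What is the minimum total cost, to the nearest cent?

$1.99

Check every corner: each single food scaled to meet both minima, and each pair solved so both constraints bind.
carrots only: max(1625/375, 117/10) = 11.7 servings → $4.09.
broccoli only: max(1625/449, 117/67) = 3.619 servings → $3.26.
strawberries only: max(1625/259, 117/77) = 6.274 servings → $6.90.
orange only: max(1625/191, 117/55) = 8.508 servings → $4.25.
carrots + broccoli with both tight: 2.73 servings and 1.339 servings → $2.16.
carrots + strawberries with both tight: 3.607 servings and 1.051 servings → $2.42.
carrots + orange with both tight: 3.582 servings and 1.476 servings → $1.99.
broccoli + strawberries with both targets exact would need a negative amount; discard.
broccoli + orange with both targets exact would need a negative amount; discard.
strawberries + orange: the both-tight solution has a negative serving — not a feasible corner.
The minimum over all feasible corners is $1.99.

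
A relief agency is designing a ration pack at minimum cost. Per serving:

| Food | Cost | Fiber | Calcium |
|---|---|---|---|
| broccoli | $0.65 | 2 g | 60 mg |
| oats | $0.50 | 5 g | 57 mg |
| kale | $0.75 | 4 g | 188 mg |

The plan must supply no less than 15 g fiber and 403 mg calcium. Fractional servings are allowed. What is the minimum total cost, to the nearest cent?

$2.07

The cheapest plan sits at a corner of the feasible region — with two constraints it uses at most two foods.
broccoli only: max(15/2, 403/60) = 7.5 servings → $4.88.
oats only: max(15/5, 403/57) = 7.07 servings → $3.54.
kale only: max(15/4, 403/188) = 3.75 servings → $2.81.
broccoli + oats with both tight: 6.237 servings and 0.5054 servings → $4.31.
broccoli + kale with both targets exact would need a negative amount; discard.
oats + kale with both tight: 1.697 servings and 1.629 servings → $2.07.
Cheapest feasible corner: $2.07.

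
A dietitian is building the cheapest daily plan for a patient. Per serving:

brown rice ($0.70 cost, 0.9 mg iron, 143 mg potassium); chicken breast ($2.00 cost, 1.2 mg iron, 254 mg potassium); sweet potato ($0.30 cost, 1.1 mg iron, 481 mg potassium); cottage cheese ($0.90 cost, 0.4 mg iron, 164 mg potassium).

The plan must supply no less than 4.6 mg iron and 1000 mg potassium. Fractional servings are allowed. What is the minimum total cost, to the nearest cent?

At the optimum either one food covers both requirements or two foods hit both targets exactly; no other combination can be cheaper.
brown rice only: max(4.6/0.9, 1000/143) = 6.993 servings → $4.90.
chicken breast only: max(4.6/1.2, 1000/254) = 3.937 servings → $7.87.
sweet potato only: max(4.6/1.1, 1000/481) = 4.182 servings → $1.25.
cottage cheese only: max(4.6/0.4, 1000/164) = 11.5 servings → $10.35.
brown rice + chicken breast: intersection lies outside the first quadrant.
brown rice + sweet potato with both tight: 4.037 servings and 0.8788 servings → $3.09.
brown rice + cottage cheese with both tight: 3.92 servings and 2.679 servings → $5.16.
chicken breast + sweet potato with both tight: 3.736 servings and 0.1061 servings → $7.50.
chicken breast + cottage cheese with both tight: 3.723 servings and 0.3319 servings → $7.74.
sweet potato + cottage cheese: intersection lies outside the first quadrant.
The minimum over all feasible corners is $1.25.

$1.25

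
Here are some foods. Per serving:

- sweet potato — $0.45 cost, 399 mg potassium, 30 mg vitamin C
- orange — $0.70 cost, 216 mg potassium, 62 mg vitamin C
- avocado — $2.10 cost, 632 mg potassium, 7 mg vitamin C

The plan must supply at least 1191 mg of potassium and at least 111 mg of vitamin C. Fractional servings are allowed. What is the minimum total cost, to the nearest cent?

With two linear requirements the optimum uses one or two foods; enumerate the corners.
sweet potato only: max(1191/399, 111/30) = 3.7 servings → $1.67.
orange only: max(1191/216, 111/62) = 5.514 servings → $3.86.
avocado only: max(1191/632, 111/7) = 15.86 servings → $33.30.
sweet potato + orange with both tight: 2.731 servings and 0.4688 servings → $1.56.
sweet potato + avocado: intersection lies outside the first quadrant.
orange + avocado with both tight: 1.641 servings and 1.324 servings → $3.93.
The minimum over all feasible corners is $1.56.

$1.56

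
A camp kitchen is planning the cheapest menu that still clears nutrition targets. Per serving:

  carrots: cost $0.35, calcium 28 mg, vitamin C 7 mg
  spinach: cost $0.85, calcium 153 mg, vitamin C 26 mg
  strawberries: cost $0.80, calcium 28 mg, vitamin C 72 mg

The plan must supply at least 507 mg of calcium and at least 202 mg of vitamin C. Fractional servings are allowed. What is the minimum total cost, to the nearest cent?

$3.93

At the optimum either one food covers both requirements or two foods hit both targets exactly; no other combination can be cheaper.
carrots only: max(507/28, 202/7) = 28.86 servings → $10.10.
spinach only: max(507/153, 202/26) = 7.769 servings → $6.60.
strawberries only: max(507/28, 202/72) = 18.11 servings → $14.49.
carrots + spinach with both targets exact would need a negative amount; discard.
carrots + strawberries with both tight: 16.95 servings and 1.158 servings → $6.86.
spinach + strawberries with both tight: 2.998 servings and 1.723 servings → $3.93.
Cheapest feasible corner: $3.93.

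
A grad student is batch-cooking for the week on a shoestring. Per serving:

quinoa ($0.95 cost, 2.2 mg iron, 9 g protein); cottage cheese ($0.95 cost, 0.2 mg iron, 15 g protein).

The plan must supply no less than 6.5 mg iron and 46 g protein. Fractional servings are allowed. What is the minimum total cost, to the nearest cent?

$3.99

Compare the cost at each extreme point of the feasible region.
quinoa only: max(6.5/2.2, 46/9) = 5.111 servings → $4.86.
cottage cheese only: max(6.5/0.2, 46/15) = 32.5 servings → $30.88.
quinoa + cottage cheese with both tight: 2.83 servings and 1.369 servings → $3.99.
So the least-cost plan costs $3.99.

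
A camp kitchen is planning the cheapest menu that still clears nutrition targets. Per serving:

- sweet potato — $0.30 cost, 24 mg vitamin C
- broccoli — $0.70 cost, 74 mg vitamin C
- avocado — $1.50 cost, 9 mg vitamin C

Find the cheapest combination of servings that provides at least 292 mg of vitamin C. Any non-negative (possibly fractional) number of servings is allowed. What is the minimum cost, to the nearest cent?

Cost per mg of vitamin C: broccoli $0.0095, sweet potato $0.0125, avocado $0.1667.
With no serving limits, use only broccoli: 292 mg / 74 mg = 3.946 servings × $0.70 = $2.76.

$2.76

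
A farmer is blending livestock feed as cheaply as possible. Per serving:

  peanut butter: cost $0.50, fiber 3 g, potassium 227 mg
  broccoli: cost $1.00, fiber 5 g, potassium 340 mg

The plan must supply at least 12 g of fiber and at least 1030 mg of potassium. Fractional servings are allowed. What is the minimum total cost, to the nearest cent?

$2.27

This is a tiny linear program; its minimum lies at a vertex of the feasible set. List the vertices and price them.
peanut butter only: max(12/3, 1030/227) = 4.537 servings → $2.27.
broccoli only: max(12/5, 1030/340) = 3.029 servings → $3.03.
peanut butter + broccoli: intersection lies outside the first quadrant.
Cheapest feasible corner: $2.27.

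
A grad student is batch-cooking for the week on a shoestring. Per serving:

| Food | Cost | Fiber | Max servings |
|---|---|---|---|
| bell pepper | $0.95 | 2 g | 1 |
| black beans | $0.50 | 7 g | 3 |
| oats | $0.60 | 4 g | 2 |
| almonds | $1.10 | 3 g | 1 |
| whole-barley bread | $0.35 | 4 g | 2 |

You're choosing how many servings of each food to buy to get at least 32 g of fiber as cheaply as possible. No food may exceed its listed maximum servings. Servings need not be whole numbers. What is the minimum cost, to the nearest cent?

Cost per g of fiber: black beans $0.0714, whole-barley bread $0.0875, oats $0.1500, almonds $0.3667, bell pepper $0.4750.
Take 3 servings of black beans: +21.0 g fiber for $1.50 (total $1.50, still need 11.0 g).
Take 2 servings of whole-barley bread: +8.0 g fiber for $0.70 (total $2.20, still need 3.0 g).
Take 0.75 servings of oats: +3.0 g fiber for $0.45 (total $2.65, still need 0.0 g).
Filling from the cheapest source first is optimal under one linear minimum: $2.65.

$2.65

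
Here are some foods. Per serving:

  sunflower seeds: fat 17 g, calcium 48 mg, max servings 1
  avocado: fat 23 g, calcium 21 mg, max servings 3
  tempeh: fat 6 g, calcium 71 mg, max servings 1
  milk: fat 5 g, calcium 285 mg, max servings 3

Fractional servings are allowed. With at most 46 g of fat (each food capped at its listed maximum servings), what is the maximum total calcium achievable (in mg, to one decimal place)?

981.3 mg

Calcium per g fat: milk 57, tempeh 11.83, sunflower seeds 2.824, avocado 0.913.
Take 3 servings of milk: uses 15 g fat, +855.0 mg calcium (running total 855.0 mg).
Take 1 serving of tempeh: uses 6 g fat, +71.0 mg calcium (running total 926.0 mg).
Take 1 serving of sunflower seeds: uses 17 g fat, +48.0 mg calcium (running total 974.0 mg).
Take 0.3478 servings of avocado: uses 8 g fat, +7.3 mg calcium (running total 981.3 mg).
Filling greedily by calcium-per-g fat is optimal for one linear limit, giving 981.3 mg.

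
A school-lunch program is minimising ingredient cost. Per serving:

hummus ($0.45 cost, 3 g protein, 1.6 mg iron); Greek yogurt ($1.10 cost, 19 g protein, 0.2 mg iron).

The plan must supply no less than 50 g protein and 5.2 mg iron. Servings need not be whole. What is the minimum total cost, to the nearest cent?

$3.72

Check every corner: each single food scaled to meet both minima, and each pair solved so both constraints bind.
hummus only: max(50/3, 5.2/1.6) = 16.67 servings → $7.50.
Greek yogurt only: max(50/19, 5.2/0.2) = 26 servings → $28.60.
hummus + Greek yogurt with both tight: 2.98 servings and 2.161 servings → $3.72.
Cheapest feasible corner: $3.72.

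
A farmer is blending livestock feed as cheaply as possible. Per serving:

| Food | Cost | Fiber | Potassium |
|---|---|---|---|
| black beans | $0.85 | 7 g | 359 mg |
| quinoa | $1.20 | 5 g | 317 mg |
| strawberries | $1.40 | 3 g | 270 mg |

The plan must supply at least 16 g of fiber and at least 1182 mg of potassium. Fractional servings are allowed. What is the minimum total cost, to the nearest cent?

With two linear requirements the optimum uses one or two foods; enumerate the corners.
black beans only: max(16/7, 1182/359) = 3.292 servings → $2.80.
quinoa only: max(16/5, 1182/317) = 3.729 servings → $4.47.
strawberries only: max(16/3, 1182/270) = 5.333 servings → $7.47.
black beans + quinoa: intersection lies outside the first quadrant.
black beans + strawberries with both tight: 0.952 servings and 3.112 servings → $5.17.
quinoa + strawberries with both tight: 1.94 servings and 2.1 servings → $5.27.
So the least-cost plan costs $2.80.

$2.80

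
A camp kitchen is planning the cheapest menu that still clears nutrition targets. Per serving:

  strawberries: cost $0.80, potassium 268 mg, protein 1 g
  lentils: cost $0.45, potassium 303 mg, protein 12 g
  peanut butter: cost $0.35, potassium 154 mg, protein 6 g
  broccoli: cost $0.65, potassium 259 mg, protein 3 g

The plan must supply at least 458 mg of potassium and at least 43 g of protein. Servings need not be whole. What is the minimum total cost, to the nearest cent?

The cheapest plan sits at a corner of the feasible region — with two constraints it uses at most two foods.
strawberries only: max(458/268, 43/1) = 43 servings → $34.40.
lentils only: max(458/303, 43/12) = 3.583 servings → $1.61.
peanut butter only: max(458/154, 43/6) = 7.167 servings → $2.51.
broccoli only: max(458/259, 43/3) = 14.33 servings → $9.32.
strawberries + lentils with both targets exact would need a negative amount; discard.
strawberries + peanut butter: intersection lies outside the first quadrant.
strawberries + broccoli: intersection lies outside the first quadrant.
lentils + peanut butter with both targets exact would need a negative amount; discard.
lentils + broccoli: intersection lies outside the first quadrant.
peanut butter + broccoli: intersection lies outside the first quadrant.
The minimum over all feasible corners is $1.61.

$1.61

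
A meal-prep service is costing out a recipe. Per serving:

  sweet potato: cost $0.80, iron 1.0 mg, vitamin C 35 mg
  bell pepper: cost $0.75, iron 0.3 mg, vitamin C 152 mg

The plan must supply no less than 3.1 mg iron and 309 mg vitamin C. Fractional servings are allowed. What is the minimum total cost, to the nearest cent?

This is a tiny linear program; its minimum lies at a vertex of the feasible set. List the vertices and price them.
sweet potato only: max(3.1/1.0, 309/35) = 8.829 servings → $7.06.
bell pepper only: max(3.1/0.3, 309/152) = 10.33 servings → $7.75.
sweet potato + bell pepper with both tight: 2.675 servings and 1.417 servings → $3.20.
So the least-cost plan costs $3.20.

$3.20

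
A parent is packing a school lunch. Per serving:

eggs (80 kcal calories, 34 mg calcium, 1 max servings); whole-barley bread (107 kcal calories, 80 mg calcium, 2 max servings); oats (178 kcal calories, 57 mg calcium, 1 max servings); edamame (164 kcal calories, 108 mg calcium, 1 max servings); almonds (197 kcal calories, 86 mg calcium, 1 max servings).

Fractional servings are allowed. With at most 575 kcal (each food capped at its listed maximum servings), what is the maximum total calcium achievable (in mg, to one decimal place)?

Calcium per kcal: whole-barley bread 0.7477, edamame 0.6585, almonds 0.4365, eggs 0.425, oats 0.3202.
Take 2 servings of whole-barley bread: uses 214 kcal, +160.0 mg calcium (running total 160.0 mg).
Take 1 serving of edamame: uses 164 kcal, +108.0 mg calcium (running total 268.0 mg).
Take 1 serving of almonds: uses 197 kcal, +86.0 mg calcium (running total 354.0 mg).
Greedy by best ratio exhausts the calories allowance optimally: 354.0 mg.

354.0 mg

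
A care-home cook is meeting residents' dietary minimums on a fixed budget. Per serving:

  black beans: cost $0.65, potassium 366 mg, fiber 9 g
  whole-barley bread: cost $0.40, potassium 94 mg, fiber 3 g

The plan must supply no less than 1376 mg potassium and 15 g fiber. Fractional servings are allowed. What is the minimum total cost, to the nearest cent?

black beans only: max(1376/366, 15/9) = 3.76 servings → $2.44.
whole-barley bread only: max(1376/94, 15/3) = 14.64 servings → $5.86.
black beans + whole-barley bread: intersection lies outside the first quadrant.
Cheapest feasible corner: $2.44.

$2.44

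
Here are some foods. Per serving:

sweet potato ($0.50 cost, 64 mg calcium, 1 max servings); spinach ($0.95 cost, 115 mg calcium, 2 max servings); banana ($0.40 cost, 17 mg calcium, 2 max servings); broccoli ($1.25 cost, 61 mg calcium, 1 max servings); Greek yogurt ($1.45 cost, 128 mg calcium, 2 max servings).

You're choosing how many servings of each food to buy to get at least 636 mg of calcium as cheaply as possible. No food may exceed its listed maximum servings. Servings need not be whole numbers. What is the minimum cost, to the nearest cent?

Cost per mg of calcium: sweet potato $0.0078, spinach $0.0083, Greek yogurt $0.0113, broccoli $0.0205, banana $0.0235.
Take 1 serving of sweet potato: +64.0 mg calcium for $0.50 (total $0.50, still need 572.0 mg).
Take 2 servings of spinach: +230.0 mg calcium for $1.90 (total $2.40, still need 342.0 mg).
Take 2 servings of Greek yogurt: +256.0 mg calcium for $2.90 (total $5.30, still need 86.0 mg).
Take 1 serving of broccoli: +61.0 mg calcium for $1.25 (total $6.55, still need 25.0 mg).
Take 1.471 servings of banana: +25.0 mg calcium for $0.59 (total $7.14, still need 0.0 mg).
Filling from the cheapest source first is optimal under one linear minimum: $7.14.

$7.14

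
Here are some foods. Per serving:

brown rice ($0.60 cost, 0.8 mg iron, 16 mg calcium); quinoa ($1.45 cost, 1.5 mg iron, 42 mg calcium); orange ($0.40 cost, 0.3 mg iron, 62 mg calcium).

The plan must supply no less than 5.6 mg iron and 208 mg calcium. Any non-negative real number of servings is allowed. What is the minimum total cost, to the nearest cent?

A basic optimal solution has at most two foods positive. Try each food alone and each pair with both targets met exactly.
brown rice only: max(5.6/0.8, 208/16) = 13 servings → $7.80.
quinoa only: max(5.6/1.5, 208/42) = 4.952 servings → $7.18.
orange only: max(5.6/0.3, 208/62) = 18.67 servings → $7.47.
brown rice + quinoa with both targets exact would need a negative amount; discard.
brown rice + orange with both tight: 6.357 servings and 1.714 servings → $4.50.
quinoa + orange with both tight: 3.542 servings and 0.9552 servings → $5.52.
So the least-cost plan costs $4.50.

$4.50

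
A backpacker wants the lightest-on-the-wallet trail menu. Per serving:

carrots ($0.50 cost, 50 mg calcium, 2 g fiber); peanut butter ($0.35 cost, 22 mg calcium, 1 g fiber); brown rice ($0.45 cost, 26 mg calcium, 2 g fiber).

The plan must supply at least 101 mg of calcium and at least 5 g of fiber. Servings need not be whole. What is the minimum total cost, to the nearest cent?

$1.20

Minimising a linear cost over {calcium ≥ 101, fiber ≥ 5, servings ≥ 0} — the optimum is at a vertex, using one or two foods.
carrots only: max(101/50, 5/2) = 2.5 servings → $1.25.
peanut butter only: max(101/22, 5/1) = 5 servings → $1.75.
brown rice only: max(101/26, 5/2) = 3.885 servings → $1.75.
carrots + peanut butter: the both-tight solution has a negative serving — not a feasible corner.
carrots + brown rice with both tight: 1.5 servings and 1 serving → $1.20.
peanut butter + brown rice with both tight: 4 servings and 0.5 servings → $1.62.
The minimum over all feasible corners is $1.20.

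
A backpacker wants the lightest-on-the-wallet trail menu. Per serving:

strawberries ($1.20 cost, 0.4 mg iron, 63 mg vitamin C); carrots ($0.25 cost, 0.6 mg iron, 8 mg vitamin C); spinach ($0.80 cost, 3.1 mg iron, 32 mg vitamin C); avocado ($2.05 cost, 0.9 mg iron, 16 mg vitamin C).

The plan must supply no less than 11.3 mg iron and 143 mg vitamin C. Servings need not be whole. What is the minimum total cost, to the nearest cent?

$3.41

This is a tiny linear program; its minimum lies at a vertex of the feasible set. List the vertices and price them.
strawberries only: max(11.3/0.4, 143/63) = 28.25 servings → $33.90.
carrots only: max(11.3/0.6, 143/8) = 18.83 servings → $4.71.
spinach only: max(11.3/3.1, 143/32) = 4.469 servings → $3.58.
avocado only: max(11.3/0.9, 143/16) = 12.56 servings → $25.74.
strawberries + carrots: intersection lies outside the first quadrant.
strawberries + spinach with both tight: 0.4477 servings and 3.587 servings → $3.41.
strawberries + avocado with both targets exact would need a negative amount; discard.
carrots + spinach with both tight: 14.59 servings and 0.8214 servings → $4.30.
carrots + avocado: the both-tight solution has a negative serving — not a feasible corner.
spinach + avocado with both tight: 2.505 servings and 3.928 servings → $10.06.
The minimum over all feasible corners is $3.41.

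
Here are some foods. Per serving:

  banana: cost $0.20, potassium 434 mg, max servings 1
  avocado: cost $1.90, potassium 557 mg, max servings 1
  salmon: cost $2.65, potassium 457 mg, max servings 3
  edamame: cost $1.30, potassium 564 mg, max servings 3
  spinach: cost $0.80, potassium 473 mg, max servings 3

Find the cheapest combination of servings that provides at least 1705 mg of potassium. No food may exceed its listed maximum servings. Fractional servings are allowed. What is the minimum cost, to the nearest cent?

$2.35

Cost per mg of potassium: banana $0.0005, spinach $0.0017, edamame $0.0023, avocado $0.0034, salmon $0.0058.
Take 1 serving of banana: +434.0 mg potassium for $0.20 (total $0.20, still need 1271.0 mg).
Take 2.687 servings of spinach: +1271.0 mg potassium for $2.15 (total $2.35, still need 0.0 mg).
Greedy by cheapest-per-mg is optimal for a single linear constraint, so the minimum cost is $2.35.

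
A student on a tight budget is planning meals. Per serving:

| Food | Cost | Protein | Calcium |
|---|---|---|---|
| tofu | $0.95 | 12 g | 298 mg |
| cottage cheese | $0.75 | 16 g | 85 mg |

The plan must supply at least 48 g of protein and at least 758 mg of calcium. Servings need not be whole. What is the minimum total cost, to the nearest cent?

Compare the cost at each extreme point of the feasible region.
tofu only: max(48/12, 758/298) = 4 servings → $3.80.
cottage cheese only: max(48/16, 758/85) = 8.918 servings → $6.69.
tofu + cottage cheese with both tight: 2.147 servings and 1.39 servings → $3.08.
Cheapest feasible corner: $3.08.

$3.08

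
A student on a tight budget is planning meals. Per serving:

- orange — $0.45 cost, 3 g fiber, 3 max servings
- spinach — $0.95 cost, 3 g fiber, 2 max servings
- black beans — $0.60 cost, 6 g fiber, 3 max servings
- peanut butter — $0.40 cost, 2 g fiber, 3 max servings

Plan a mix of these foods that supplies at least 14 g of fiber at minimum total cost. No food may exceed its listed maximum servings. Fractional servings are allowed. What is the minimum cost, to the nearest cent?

$1.40

Cost per g of fiber: black beans $0.1000, orange $0.1500, peanut butter $0.2000, spinach $0.3167.
Take 2.333 servings of black beans: +14.0 g fiber for $1.40 (total $1.40, still need 0.0 g).
Greedy by cheapest-per-g is optimal for a single linear constraint, so the minimum cost is $1.40.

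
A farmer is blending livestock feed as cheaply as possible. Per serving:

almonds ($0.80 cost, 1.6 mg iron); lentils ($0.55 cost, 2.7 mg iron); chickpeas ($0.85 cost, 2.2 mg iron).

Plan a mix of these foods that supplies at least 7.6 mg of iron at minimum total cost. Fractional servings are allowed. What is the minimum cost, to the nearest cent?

Cost per mg of iron: lentils $0.2037, chickpeas $0.3864, almonds $0.5000.
With no serving limits, use only lentils: 7.6 mg / 2.7 mg = 2.815 servings × $0.55 = $1.55.

$1.55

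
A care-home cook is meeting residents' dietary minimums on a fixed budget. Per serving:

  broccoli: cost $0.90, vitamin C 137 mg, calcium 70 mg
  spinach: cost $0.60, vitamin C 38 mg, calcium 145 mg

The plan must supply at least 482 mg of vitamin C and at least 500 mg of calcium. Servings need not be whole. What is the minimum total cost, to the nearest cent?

$3.87

broccoli only: max(482/137, 500/70) = 7.143 servings → $6.43.
spinach only: max(482/38, 500/145) = 12.68 servings → $7.61.
broccoli + spinach with both tight: 2.958 servings and 2.02 servings → $3.87.
So the least-cost plan costs $3.87.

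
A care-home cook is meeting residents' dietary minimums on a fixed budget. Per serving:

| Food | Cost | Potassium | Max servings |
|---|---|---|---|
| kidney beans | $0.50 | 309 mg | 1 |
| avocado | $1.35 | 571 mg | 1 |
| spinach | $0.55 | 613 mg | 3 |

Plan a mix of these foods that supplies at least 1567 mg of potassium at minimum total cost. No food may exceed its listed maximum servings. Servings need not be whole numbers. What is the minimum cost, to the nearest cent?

$1.41

Cost per mg of potassium: spinach $0.0009, kidney beans $0.0016, avocado $0.0024.
Take 2.556 servings of spinach: +1567.0 mg potassium for $1.41 (total $1.41, still need 0.0 mg).
Filling from the cheapest source first is optimal under one linear minimum: $1.41.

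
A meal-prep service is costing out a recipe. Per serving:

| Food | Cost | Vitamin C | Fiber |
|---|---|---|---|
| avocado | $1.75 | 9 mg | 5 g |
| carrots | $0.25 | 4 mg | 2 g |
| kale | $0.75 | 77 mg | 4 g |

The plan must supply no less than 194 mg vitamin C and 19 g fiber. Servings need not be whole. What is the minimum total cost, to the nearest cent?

Two binding constraints pin down two serving amounts, so the optimal mix uses at most two foods. The candidates are each food alone (scaled to the tighter of vitamin C/fiber) and each pair with both constraints tight.
avocado only: max(194/9, 19/5) = 21.56 servings → $37.72.
carrots only: max(194/4, 19/2) = 48.5 servings → $12.12.
kale only: max(194/77, 19/4) = 4.75 servings → $3.56.
avocado + carrots: intersection lies outside the first quadrant.
avocado + kale with both tight: 1.968 servings and 2.289 servings → $5.16.
carrots + kale with both tight: 4.978 servings and 2.261 servings → $2.94.
Cheapest feasible corner: $2.94.

$2.94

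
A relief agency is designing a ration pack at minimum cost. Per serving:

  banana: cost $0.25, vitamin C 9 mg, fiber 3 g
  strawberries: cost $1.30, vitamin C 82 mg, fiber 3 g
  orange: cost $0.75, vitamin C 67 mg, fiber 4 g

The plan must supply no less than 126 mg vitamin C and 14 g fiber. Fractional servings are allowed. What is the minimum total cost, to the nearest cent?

For a min-cost LP with two ≥-constraints, a basic feasible solution has at most two positive variables.
banana only: max(126/9, 14/3) = 14 servings → $3.50.
strawberries only: max(126/82, 14/3) = 4.667 servings → $6.07.
orange only: max(126/67, 14/4) = 3.5 servings → $2.62.
banana + strawberries with both tight: 3.516 servings and 1.151 servings → $2.37.
banana + orange with both tight: 2.63 servings and 1.527 servings → $1.80.
strawberries + orange: intersection lies outside the first quadrant.
So the least-cost plan costs $1.80.

$1.80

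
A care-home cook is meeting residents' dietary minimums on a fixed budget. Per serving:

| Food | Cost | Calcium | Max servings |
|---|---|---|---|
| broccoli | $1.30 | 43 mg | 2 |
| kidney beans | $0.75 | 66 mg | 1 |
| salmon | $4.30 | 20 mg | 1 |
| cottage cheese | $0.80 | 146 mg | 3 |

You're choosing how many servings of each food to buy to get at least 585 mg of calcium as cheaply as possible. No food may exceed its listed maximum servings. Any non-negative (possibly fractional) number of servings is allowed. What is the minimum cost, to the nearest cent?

Cost per mg of calcium: cottage cheese $0.0055, kidney beans $0.0114, broccoli $0.0302, salmon $0.2150.
Take 3 servings of cottage cheese: +438.0 mg calcium for $2.40 (total $2.40, still need 147.0 mg).
Take 1 serving of kidney beans: +66.0 mg calcium for $0.75 (total $3.15, still need 81.0 mg).
Take 1.884 servings of broccoli: +81.0 mg calcium for $2.45 (total $5.60, still need 0.0 mg).
Greedy by cheapest-per-mg is optimal for a single linear constraint, so the minimum cost is $5.60.

$5.60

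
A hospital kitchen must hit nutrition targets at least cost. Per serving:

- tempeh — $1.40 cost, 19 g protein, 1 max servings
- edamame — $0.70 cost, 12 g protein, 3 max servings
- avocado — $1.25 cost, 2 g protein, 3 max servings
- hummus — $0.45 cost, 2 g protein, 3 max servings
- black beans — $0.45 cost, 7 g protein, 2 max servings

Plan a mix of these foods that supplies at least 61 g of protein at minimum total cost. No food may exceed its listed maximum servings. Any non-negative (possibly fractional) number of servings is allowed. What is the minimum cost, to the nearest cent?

$3.81

Cost per g of protein: edamame $0.0583, black beans $0.0643, tempeh $0.0737, hummus $0.2250, avocado $0.6250.
Take 3 servings of edamame: +36.0 g protein for $2.10 (total $2.10, still need 25.0 g).
Take 2 servings of black beans: +14.0 g protein for $0.90 (total $3.00, still need 11.0 g).
Take 0.5789 servings of tempeh: +11.0 g protein for $0.81 (total $3.81, still need 0.0 g).
Greedy by cheapest-per-g is optimal for a single linear constraint, so the minimum cost is $3.81.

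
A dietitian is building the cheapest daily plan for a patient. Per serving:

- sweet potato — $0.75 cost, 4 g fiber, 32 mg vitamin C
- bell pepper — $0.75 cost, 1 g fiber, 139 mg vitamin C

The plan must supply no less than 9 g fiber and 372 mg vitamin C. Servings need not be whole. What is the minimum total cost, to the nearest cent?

$2.98

A basic optimal solution has at most two foods positive. Try each food alone and each pair with both targets met exactly.
sweet potato only: max(9/4, 372/32) = 11.62 servings → $8.72.
bell pepper only: max(9/1, 372/139) = 9 servings → $6.75.
sweet potato + bell pepper with both tight: 1.677 servings and 2.29 servings → $2.98.
The minimum over all feasible corners is $2.98.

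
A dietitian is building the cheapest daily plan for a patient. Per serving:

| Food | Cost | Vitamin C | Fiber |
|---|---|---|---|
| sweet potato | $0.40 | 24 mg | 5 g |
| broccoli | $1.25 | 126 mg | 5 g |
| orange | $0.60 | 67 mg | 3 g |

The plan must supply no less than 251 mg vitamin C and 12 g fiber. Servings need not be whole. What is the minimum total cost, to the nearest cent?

$2.28

For a min-cost LP with two ≥-constraints, a basic feasible solution has at most two positive variables.
sweet potato only: max(251/24, 12/5) = 10.46 servings → $4.18.
broccoli only: max(251/126, 12/5) = 2.4 servings → $3.00.
orange only: max(251/67, 12/3) = 4 servings → $2.40.
sweet potato + broccoli with both tight: 0.5039 servings and 1.896 servings → $2.57.
sweet potato + orange with both tight: 0.1939 servings and 3.677 servings → $2.28.
broccoli + orange: the both-tight solution has a negative serving — not a feasible corner.
So the least-cost plan costs $2.28.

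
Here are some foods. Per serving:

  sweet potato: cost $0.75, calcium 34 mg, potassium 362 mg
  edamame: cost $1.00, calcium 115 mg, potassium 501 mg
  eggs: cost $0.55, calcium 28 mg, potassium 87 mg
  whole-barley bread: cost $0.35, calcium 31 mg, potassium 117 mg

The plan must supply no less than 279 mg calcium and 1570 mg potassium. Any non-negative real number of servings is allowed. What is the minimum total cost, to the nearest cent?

This is a tiny linear program; its minimum lies at a vertex of the feasible set. List the vertices and price them.
sweet potato only: max(279/34, 1570/362) = 8.206 servings → $6.15.
edamame only: max(279/115, 1570/501) = 3.134 servings → $3.13.
eggs only: max(279/28, 1570/87) = 18.05 servings → $9.93.
whole-barley bread only: max(279/31, 1570/117) = 13.42 servings → $4.70.
sweet potato + edamame with both tight: 1.658 servings and 1.936 servings → $3.18.
sweet potato + eggs with both tight: 2.743 servings and 6.634 servings → $5.71.
sweet potato + whole-barley bread with both tight: 2.212 servings and 6.573 servings → $3.96.
edamame + eggs: intersection lies outside the first quadrant.
edamame + whole-barley bread: intersection lies outside the first quadrant.
eggs + whole-barley bread: the both-tight solution has a negative serving — not a feasible corner.
So the least-cost plan costs $3.13.

$3.13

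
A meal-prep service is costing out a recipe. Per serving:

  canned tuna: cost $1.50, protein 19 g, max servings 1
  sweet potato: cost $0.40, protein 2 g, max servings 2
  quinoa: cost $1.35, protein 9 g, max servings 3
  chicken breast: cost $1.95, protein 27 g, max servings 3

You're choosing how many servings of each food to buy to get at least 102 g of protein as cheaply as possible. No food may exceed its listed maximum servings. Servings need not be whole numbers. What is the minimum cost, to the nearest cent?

$7.65

Cost per g of protein: chicken breast $0.0722, canned tuna $0.0789, quinoa $0.1500, sweet potato $0.2000.
Take 3 servings of chicken breast: +81.0 g protein for $5.85 (total $5.85, still need 21.0 g).
Take 1 serving of canned tuna: +19.0 g protein for $1.50 (total $7.35, still need 2.0 g).
Take 0.2222 servings of quinoa: +2.0 g protein for $0.30 (total $7.65, still need 0.0 g).
Filling from the cheapest source first is optimal under one linear minimum: $7.65.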